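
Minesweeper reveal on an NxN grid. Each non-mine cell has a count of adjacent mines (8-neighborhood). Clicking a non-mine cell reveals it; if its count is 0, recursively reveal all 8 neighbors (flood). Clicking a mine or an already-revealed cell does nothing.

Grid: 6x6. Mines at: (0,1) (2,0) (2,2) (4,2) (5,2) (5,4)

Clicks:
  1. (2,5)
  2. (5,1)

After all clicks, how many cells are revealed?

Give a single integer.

Click 1 (2,5) count=0: revealed 17 new [(0,2) (0,3) (0,4) (0,5) (1,2) (1,3) (1,4) (1,5) (2,3) (2,4) (2,5) (3,3) (3,4) (3,5) (4,3) (4,4) (4,5)] -> total=17
Click 2 (5,1) count=2: revealed 1 new [(5,1)] -> total=18

Answer: 18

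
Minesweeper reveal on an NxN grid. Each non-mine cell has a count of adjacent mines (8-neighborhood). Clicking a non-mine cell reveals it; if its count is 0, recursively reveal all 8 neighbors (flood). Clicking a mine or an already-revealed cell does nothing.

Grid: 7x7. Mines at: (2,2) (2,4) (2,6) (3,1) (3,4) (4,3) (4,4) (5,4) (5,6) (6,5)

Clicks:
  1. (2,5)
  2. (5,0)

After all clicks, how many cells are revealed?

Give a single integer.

Click 1 (2,5) count=3: revealed 1 new [(2,5)] -> total=1
Click 2 (5,0) count=0: revealed 11 new [(4,0) (4,1) (4,2) (5,0) (5,1) (5,2) (5,3) (6,0) (6,1) (6,2) (6,3)] -> total=12

Answer: 12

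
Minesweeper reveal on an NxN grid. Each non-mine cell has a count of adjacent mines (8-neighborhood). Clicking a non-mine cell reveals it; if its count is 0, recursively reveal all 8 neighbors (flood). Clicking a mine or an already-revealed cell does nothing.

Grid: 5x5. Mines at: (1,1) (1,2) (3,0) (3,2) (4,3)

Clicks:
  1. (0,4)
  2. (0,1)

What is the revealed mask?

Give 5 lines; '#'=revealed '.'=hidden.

Answer: .#.##
...##
...##
...##
.....

Derivation:
Click 1 (0,4) count=0: revealed 8 new [(0,3) (0,4) (1,3) (1,4) (2,3) (2,4) (3,3) (3,4)] -> total=8
Click 2 (0,1) count=2: revealed 1 new [(0,1)] -> total=9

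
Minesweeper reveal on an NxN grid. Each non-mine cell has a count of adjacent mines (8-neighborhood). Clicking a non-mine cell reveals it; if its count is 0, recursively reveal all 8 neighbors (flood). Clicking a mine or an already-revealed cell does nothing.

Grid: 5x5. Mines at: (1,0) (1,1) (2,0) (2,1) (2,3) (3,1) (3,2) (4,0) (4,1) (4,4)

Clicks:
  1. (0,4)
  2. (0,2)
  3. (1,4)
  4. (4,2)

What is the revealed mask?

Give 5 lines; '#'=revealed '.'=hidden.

Click 1 (0,4) count=0: revealed 6 new [(0,2) (0,3) (0,4) (1,2) (1,3) (1,4)] -> total=6
Click 2 (0,2) count=1: revealed 0 new [(none)] -> total=6
Click 3 (1,4) count=1: revealed 0 new [(none)] -> total=6
Click 4 (4,2) count=3: revealed 1 new [(4,2)] -> total=7

Answer: ..###
..###
.....
.....
..#..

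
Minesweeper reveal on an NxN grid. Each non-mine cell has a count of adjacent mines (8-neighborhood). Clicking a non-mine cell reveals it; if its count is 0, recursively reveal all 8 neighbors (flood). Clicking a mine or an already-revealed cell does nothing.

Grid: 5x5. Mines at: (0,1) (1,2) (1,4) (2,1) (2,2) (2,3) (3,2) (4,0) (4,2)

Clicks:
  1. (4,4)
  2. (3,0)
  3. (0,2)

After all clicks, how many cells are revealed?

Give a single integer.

Click 1 (4,4) count=0: revealed 4 new [(3,3) (3,4) (4,3) (4,4)] -> total=4
Click 2 (3,0) count=2: revealed 1 new [(3,0)] -> total=5
Click 3 (0,2) count=2: revealed 1 new [(0,2)] -> total=6

Answer: 6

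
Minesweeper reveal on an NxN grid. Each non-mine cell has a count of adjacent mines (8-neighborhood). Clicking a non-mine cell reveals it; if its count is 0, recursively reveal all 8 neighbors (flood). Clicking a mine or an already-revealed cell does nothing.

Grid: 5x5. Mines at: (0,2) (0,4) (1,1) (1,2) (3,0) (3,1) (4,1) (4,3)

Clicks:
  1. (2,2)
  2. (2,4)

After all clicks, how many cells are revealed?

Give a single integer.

Answer: 7

Derivation:
Click 1 (2,2) count=3: revealed 1 new [(2,2)] -> total=1
Click 2 (2,4) count=0: revealed 6 new [(1,3) (1,4) (2,3) (2,4) (3,3) (3,4)] -> total=7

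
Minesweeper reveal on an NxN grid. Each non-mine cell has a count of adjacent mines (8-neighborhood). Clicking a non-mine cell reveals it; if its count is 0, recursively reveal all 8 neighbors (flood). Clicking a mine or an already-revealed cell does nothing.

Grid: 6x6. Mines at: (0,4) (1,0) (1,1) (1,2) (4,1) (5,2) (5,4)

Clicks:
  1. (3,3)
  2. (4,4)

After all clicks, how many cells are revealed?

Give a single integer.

Answer: 15

Derivation:
Click 1 (3,3) count=0: revealed 15 new [(1,3) (1,4) (1,5) (2,2) (2,3) (2,4) (2,5) (3,2) (3,3) (3,4) (3,5) (4,2) (4,3) (4,4) (4,5)] -> total=15
Click 2 (4,4) count=1: revealed 0 new [(none)] -> total=15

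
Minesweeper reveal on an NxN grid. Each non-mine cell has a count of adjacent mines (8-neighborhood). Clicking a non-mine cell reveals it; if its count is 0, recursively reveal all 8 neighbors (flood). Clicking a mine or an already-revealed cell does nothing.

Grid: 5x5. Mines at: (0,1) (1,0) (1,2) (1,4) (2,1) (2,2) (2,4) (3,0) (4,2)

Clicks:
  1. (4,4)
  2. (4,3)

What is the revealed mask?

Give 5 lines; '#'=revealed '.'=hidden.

Click 1 (4,4) count=0: revealed 4 new [(3,3) (3,4) (4,3) (4,4)] -> total=4
Click 2 (4,3) count=1: revealed 0 new [(none)] -> total=4

Answer: .....
.....
.....
...##
...##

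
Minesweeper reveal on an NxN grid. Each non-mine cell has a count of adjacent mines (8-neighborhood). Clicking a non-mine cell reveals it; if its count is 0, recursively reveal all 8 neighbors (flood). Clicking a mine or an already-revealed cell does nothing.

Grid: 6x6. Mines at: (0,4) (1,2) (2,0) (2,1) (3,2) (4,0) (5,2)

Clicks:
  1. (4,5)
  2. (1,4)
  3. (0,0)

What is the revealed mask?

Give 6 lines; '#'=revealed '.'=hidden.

Click 1 (4,5) count=0: revealed 15 new [(1,3) (1,4) (1,5) (2,3) (2,4) (2,5) (3,3) (3,4) (3,5) (4,3) (4,4) (4,5) (5,3) (5,4) (5,5)] -> total=15
Click 2 (1,4) count=1: revealed 0 new [(none)] -> total=15
Click 3 (0,0) count=0: revealed 4 new [(0,0) (0,1) (1,0) (1,1)] -> total=19

Answer: ##....
##.###
...###
...###
...###
...###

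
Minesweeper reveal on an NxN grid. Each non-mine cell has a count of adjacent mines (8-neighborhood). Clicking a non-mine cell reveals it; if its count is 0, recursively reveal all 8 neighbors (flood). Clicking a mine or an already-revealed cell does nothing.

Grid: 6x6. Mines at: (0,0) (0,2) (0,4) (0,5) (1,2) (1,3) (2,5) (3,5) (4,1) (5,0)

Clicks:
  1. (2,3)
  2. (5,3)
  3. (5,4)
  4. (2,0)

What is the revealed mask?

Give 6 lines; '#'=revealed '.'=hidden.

Click 1 (2,3) count=2: revealed 1 new [(2,3)] -> total=1
Click 2 (5,3) count=0: revealed 13 new [(2,2) (2,4) (3,2) (3,3) (3,4) (4,2) (4,3) (4,4) (4,5) (5,2) (5,3) (5,4) (5,5)] -> total=14
Click 3 (5,4) count=0: revealed 0 new [(none)] -> total=14
Click 4 (2,0) count=0: revealed 6 new [(1,0) (1,1) (2,0) (2,1) (3,0) (3,1)] -> total=20

Answer: ......
##....
#####.
#####.
..####
..####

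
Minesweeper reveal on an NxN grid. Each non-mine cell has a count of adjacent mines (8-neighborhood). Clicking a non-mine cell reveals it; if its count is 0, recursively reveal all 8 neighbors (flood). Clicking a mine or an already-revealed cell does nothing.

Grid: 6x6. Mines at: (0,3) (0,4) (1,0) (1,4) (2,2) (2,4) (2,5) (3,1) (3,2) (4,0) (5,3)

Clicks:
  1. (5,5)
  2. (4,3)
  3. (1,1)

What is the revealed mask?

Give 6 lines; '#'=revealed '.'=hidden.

Click 1 (5,5) count=0: revealed 6 new [(3,4) (3,5) (4,4) (4,5) (5,4) (5,5)] -> total=6
Click 2 (4,3) count=2: revealed 1 new [(4,3)] -> total=7
Click 3 (1,1) count=2: revealed 1 new [(1,1)] -> total=8

Answer: ......
.#....
......
....##
...###
....##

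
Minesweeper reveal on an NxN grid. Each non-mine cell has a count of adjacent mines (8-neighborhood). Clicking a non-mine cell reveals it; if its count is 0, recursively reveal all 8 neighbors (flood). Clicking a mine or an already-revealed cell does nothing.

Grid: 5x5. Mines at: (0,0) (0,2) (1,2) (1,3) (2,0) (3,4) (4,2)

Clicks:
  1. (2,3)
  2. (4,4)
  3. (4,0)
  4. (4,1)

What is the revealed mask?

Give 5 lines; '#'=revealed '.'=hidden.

Click 1 (2,3) count=3: revealed 1 new [(2,3)] -> total=1
Click 2 (4,4) count=1: revealed 1 new [(4,4)] -> total=2
Click 3 (4,0) count=0: revealed 4 new [(3,0) (3,1) (4,0) (4,1)] -> total=6
Click 4 (4,1) count=1: revealed 0 new [(none)] -> total=6

Answer: .....
.....
...#.
##...
##..#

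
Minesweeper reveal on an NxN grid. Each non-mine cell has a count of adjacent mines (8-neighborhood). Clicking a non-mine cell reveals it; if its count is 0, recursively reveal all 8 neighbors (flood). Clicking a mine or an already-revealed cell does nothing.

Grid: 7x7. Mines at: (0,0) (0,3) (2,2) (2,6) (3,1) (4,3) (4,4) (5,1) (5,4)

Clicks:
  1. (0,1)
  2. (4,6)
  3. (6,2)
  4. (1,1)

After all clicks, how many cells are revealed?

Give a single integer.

Click 1 (0,1) count=1: revealed 1 new [(0,1)] -> total=1
Click 2 (4,6) count=0: revealed 8 new [(3,5) (3,6) (4,5) (4,6) (5,5) (5,6) (6,5) (6,6)] -> total=9
Click 3 (6,2) count=1: revealed 1 new [(6,2)] -> total=10
Click 4 (1,1) count=2: revealed 1 new [(1,1)] -> total=11

Answer: 11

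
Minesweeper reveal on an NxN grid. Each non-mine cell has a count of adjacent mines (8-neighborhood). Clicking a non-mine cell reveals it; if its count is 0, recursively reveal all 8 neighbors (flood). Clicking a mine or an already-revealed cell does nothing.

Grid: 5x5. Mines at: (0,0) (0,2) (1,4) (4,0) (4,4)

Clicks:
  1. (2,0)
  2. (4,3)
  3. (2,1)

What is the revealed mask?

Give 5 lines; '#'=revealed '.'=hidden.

Click 1 (2,0) count=0: revealed 15 new [(1,0) (1,1) (1,2) (1,3) (2,0) (2,1) (2,2) (2,3) (3,0) (3,1) (3,2) (3,3) (4,1) (4,2) (4,3)] -> total=15
Click 2 (4,3) count=1: revealed 0 new [(none)] -> total=15
Click 3 (2,1) count=0: revealed 0 new [(none)] -> total=15

Answer: .....
####.
####.
####.
.###.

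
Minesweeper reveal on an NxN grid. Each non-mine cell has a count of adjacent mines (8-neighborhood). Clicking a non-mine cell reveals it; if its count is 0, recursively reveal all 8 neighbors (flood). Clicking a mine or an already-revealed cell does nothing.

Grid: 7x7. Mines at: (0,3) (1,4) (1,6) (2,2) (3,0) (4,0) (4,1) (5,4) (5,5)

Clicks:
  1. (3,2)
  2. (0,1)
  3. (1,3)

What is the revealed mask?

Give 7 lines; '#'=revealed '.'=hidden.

Answer: ###....
####...
##.....
..#....
.......
.......
.......

Derivation:
Click 1 (3,2) count=2: revealed 1 new [(3,2)] -> total=1
Click 2 (0,1) count=0: revealed 8 new [(0,0) (0,1) (0,2) (1,0) (1,1) (1,2) (2,0) (2,1)] -> total=9
Click 3 (1,3) count=3: revealed 1 new [(1,3)] -> total=10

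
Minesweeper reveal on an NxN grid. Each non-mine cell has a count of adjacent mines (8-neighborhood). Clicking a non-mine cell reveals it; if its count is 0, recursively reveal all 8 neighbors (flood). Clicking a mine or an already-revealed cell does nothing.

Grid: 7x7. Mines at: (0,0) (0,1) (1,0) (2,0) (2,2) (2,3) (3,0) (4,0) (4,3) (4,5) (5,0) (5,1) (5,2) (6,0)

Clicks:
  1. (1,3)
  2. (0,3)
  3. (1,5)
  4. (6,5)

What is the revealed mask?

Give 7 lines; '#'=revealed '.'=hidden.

Click 1 (1,3) count=2: revealed 1 new [(1,3)] -> total=1
Click 2 (0,3) count=0: revealed 15 new [(0,2) (0,3) (0,4) (0,5) (0,6) (1,2) (1,4) (1,5) (1,6) (2,4) (2,5) (2,6) (3,4) (3,5) (3,6)] -> total=16
Click 3 (1,5) count=0: revealed 0 new [(none)] -> total=16
Click 4 (6,5) count=0: revealed 8 new [(5,3) (5,4) (5,5) (5,6) (6,3) (6,4) (6,5) (6,6)] -> total=24

Answer: ..#####
..#####
....###
....###
.......
...####
...####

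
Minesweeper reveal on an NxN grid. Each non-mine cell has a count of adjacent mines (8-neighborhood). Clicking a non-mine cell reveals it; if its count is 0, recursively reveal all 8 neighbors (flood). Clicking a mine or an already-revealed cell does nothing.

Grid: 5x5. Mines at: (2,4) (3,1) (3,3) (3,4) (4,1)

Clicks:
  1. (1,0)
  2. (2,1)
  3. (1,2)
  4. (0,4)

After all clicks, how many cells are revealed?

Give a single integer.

Click 1 (1,0) count=0: revealed 14 new [(0,0) (0,1) (0,2) (0,3) (0,4) (1,0) (1,1) (1,2) (1,3) (1,4) (2,0) (2,1) (2,2) (2,3)] -> total=14
Click 2 (2,1) count=1: revealed 0 new [(none)] -> total=14
Click 3 (1,2) count=0: revealed 0 new [(none)] -> total=14
Click 4 (0,4) count=0: revealed 0 new [(none)] -> total=14

Answer: 14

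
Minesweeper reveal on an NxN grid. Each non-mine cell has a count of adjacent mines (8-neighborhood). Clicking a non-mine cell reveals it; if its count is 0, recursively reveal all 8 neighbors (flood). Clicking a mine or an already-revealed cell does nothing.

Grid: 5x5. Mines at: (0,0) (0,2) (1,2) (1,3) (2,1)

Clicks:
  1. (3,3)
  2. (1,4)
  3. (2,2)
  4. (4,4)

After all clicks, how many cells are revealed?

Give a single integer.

Click 1 (3,3) count=0: revealed 13 new [(2,2) (2,3) (2,4) (3,0) (3,1) (3,2) (3,3) (3,4) (4,0) (4,1) (4,2) (4,3) (4,4)] -> total=13
Click 2 (1,4) count=1: revealed 1 new [(1,4)] -> total=14
Click 3 (2,2) count=3: revealed 0 new [(none)] -> total=14
Click 4 (4,4) count=0: revealed 0 new [(none)] -> total=14

Answer: 14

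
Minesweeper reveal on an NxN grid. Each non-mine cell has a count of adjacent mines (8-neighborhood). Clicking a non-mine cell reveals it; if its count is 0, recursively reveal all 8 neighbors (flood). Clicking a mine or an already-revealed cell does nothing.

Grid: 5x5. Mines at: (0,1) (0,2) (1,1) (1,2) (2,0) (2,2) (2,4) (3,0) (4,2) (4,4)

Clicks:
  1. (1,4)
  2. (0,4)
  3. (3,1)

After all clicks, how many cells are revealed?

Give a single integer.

Answer: 5

Derivation:
Click 1 (1,4) count=1: revealed 1 new [(1,4)] -> total=1
Click 2 (0,4) count=0: revealed 3 new [(0,3) (0,4) (1,3)] -> total=4
Click 3 (3,1) count=4: revealed 1 new [(3,1)] -> total=5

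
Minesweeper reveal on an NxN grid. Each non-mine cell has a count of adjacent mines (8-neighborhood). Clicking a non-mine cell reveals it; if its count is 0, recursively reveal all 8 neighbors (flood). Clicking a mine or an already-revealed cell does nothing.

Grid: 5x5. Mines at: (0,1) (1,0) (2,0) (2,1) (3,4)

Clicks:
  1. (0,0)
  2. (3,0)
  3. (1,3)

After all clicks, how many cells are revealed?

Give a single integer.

Answer: 11

Derivation:
Click 1 (0,0) count=2: revealed 1 new [(0,0)] -> total=1
Click 2 (3,0) count=2: revealed 1 new [(3,0)] -> total=2
Click 3 (1,3) count=0: revealed 9 new [(0,2) (0,3) (0,4) (1,2) (1,3) (1,4) (2,2) (2,3) (2,4)] -> total=11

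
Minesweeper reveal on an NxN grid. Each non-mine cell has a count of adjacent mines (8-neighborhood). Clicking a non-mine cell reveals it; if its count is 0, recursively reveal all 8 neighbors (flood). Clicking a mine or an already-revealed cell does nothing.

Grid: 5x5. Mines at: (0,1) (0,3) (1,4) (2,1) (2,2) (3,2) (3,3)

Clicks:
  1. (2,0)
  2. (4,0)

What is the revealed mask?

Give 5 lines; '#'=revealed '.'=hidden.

Click 1 (2,0) count=1: revealed 1 new [(2,0)] -> total=1
Click 2 (4,0) count=0: revealed 4 new [(3,0) (3,1) (4,0) (4,1)] -> total=5

Answer: .....
.....
#....
##...
##...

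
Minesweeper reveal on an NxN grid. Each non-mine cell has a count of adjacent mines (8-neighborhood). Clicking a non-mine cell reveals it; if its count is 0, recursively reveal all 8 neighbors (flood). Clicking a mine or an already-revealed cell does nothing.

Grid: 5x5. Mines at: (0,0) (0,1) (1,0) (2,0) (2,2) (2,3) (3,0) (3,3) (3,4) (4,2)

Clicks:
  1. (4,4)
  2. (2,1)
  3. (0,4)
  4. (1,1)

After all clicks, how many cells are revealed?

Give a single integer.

Answer: 9

Derivation:
Click 1 (4,4) count=2: revealed 1 new [(4,4)] -> total=1
Click 2 (2,1) count=4: revealed 1 new [(2,1)] -> total=2
Click 3 (0,4) count=0: revealed 6 new [(0,2) (0,3) (0,4) (1,2) (1,3) (1,4)] -> total=8
Click 4 (1,1) count=5: revealed 1 new [(1,1)] -> total=9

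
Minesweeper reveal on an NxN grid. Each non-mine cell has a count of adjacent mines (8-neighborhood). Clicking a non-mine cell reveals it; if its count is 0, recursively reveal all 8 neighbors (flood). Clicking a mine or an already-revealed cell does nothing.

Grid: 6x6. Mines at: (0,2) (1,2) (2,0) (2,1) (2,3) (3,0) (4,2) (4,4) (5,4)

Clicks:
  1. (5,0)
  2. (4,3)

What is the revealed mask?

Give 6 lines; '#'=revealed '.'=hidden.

Click 1 (5,0) count=0: revealed 4 new [(4,0) (4,1) (5,0) (5,1)] -> total=4
Click 2 (4,3) count=3: revealed 1 new [(4,3)] -> total=5

Answer: ......
......
......
......
##.#..
##....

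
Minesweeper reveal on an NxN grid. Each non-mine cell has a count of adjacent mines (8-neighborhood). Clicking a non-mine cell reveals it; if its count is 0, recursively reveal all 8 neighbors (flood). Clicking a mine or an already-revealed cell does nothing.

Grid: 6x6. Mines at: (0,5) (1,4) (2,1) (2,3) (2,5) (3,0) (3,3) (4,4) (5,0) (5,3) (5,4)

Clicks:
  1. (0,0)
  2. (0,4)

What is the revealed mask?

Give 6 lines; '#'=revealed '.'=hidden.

Answer: #####.
####..
......
......
......
......

Derivation:
Click 1 (0,0) count=0: revealed 8 new [(0,0) (0,1) (0,2) (0,3) (1,0) (1,1) (1,2) (1,3)] -> total=8
Click 2 (0,4) count=2: revealed 1 new [(0,4)] -> total=9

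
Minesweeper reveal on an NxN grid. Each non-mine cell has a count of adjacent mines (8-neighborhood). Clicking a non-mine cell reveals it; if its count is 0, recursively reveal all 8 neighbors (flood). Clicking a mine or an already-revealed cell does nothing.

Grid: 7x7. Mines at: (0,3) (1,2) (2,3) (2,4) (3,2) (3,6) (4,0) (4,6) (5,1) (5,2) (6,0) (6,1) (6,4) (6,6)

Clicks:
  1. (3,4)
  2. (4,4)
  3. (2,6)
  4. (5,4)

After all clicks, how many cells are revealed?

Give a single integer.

Answer: 10

Derivation:
Click 1 (3,4) count=2: revealed 1 new [(3,4)] -> total=1
Click 2 (4,4) count=0: revealed 8 new [(3,3) (3,5) (4,3) (4,4) (4,5) (5,3) (5,4) (5,5)] -> total=9
Click 3 (2,6) count=1: revealed 1 new [(2,6)] -> total=10
Click 4 (5,4) count=1: revealed 0 new [(none)] -> total=10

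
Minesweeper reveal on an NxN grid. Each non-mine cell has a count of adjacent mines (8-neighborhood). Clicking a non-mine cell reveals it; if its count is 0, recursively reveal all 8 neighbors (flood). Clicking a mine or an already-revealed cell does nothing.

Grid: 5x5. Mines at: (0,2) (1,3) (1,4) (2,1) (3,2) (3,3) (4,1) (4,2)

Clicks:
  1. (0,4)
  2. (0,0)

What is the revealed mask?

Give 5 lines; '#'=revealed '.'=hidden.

Click 1 (0,4) count=2: revealed 1 new [(0,4)] -> total=1
Click 2 (0,0) count=0: revealed 4 new [(0,0) (0,1) (1,0) (1,1)] -> total=5

Answer: ##..#
##...
.....
.....
.....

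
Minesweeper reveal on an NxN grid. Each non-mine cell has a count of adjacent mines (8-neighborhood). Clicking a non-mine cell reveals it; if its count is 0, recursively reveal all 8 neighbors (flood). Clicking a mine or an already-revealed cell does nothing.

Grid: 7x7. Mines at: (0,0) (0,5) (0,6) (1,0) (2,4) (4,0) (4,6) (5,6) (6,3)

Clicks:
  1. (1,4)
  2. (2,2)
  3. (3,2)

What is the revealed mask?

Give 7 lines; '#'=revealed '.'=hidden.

Answer: .####..
.####..
.###...
.#####.
.#####.
.#####.
.......

Derivation:
Click 1 (1,4) count=2: revealed 1 new [(1,4)] -> total=1
Click 2 (2,2) count=0: revealed 25 new [(0,1) (0,2) (0,3) (0,4) (1,1) (1,2) (1,3) (2,1) (2,2) (2,3) (3,1) (3,2) (3,3) (3,4) (3,5) (4,1) (4,2) (4,3) (4,4) (4,5) (5,1) (5,2) (5,3) (5,4) (5,5)] -> total=26
Click 3 (3,2) count=0: revealed 0 new [(none)] -> total=26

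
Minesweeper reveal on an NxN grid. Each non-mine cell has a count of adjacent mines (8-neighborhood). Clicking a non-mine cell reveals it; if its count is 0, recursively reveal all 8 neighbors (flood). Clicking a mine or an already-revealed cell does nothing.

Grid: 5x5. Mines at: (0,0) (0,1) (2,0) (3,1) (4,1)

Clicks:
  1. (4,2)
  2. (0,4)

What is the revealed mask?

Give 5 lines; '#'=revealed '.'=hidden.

Answer: ..###
..###
..###
..###
..###

Derivation:
Click 1 (4,2) count=2: revealed 1 new [(4,2)] -> total=1
Click 2 (0,4) count=0: revealed 14 new [(0,2) (0,3) (0,4) (1,2) (1,3) (1,4) (2,2) (2,3) (2,4) (3,2) (3,3) (3,4) (4,3) (4,4)] -> total=15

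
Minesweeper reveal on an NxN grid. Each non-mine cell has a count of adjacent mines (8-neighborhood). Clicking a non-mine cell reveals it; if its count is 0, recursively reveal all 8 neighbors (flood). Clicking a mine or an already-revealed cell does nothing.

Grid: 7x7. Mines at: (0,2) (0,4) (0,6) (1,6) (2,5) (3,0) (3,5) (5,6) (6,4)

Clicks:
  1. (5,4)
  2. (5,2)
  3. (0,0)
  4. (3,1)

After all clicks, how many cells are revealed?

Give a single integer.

Answer: 30

Derivation:
Click 1 (5,4) count=1: revealed 1 new [(5,4)] -> total=1
Click 2 (5,2) count=0: revealed 25 new [(1,1) (1,2) (1,3) (1,4) (2,1) (2,2) (2,3) (2,4) (3,1) (3,2) (3,3) (3,4) (4,0) (4,1) (4,2) (4,3) (4,4) (5,0) (5,1) (5,2) (5,3) (6,0) (6,1) (6,2) (6,3)] -> total=26
Click 3 (0,0) count=0: revealed 4 new [(0,0) (0,1) (1,0) (2,0)] -> total=30
Click 4 (3,1) count=1: revealed 0 new [(none)] -> total=30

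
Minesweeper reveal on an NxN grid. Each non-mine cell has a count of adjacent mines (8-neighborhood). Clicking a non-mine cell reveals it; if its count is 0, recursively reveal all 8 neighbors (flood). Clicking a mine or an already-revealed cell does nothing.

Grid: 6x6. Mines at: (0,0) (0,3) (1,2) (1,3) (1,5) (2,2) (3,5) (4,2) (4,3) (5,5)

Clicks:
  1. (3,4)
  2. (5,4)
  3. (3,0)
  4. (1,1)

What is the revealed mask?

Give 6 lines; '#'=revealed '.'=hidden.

Answer: ......
##....
##....
##..#.
##....
##..#.

Derivation:
Click 1 (3,4) count=2: revealed 1 new [(3,4)] -> total=1
Click 2 (5,4) count=2: revealed 1 new [(5,4)] -> total=2
Click 3 (3,0) count=0: revealed 10 new [(1,0) (1,1) (2,0) (2,1) (3,0) (3,1) (4,0) (4,1) (5,0) (5,1)] -> total=12
Click 4 (1,1) count=3: revealed 0 new [(none)] -> total=12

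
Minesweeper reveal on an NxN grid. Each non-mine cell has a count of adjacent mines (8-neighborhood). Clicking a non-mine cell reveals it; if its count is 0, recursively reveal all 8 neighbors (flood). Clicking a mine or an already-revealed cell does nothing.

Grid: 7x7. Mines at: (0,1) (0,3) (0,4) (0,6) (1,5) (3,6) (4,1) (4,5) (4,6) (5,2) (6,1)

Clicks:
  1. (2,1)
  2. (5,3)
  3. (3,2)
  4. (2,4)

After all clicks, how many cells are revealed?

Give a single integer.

Answer: 19

Derivation:
Click 1 (2,1) count=0: revealed 18 new [(1,0) (1,1) (1,2) (1,3) (1,4) (2,0) (2,1) (2,2) (2,3) (2,4) (3,0) (3,1) (3,2) (3,3) (3,4) (4,2) (4,3) (4,4)] -> total=18
Click 2 (5,3) count=1: revealed 1 new [(5,3)] -> total=19
Click 3 (3,2) count=1: revealed 0 new [(none)] -> total=19
Click 4 (2,4) count=1: revealed 0 new [(none)] -> total=19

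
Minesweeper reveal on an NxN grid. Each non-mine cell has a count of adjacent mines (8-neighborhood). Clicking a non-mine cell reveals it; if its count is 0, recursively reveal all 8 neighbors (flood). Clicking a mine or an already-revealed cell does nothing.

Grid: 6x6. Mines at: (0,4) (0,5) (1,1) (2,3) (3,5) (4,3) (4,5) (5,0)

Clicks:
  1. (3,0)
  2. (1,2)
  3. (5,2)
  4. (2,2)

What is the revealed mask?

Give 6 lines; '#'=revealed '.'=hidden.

Click 1 (3,0) count=0: revealed 9 new [(2,0) (2,1) (2,2) (3,0) (3,1) (3,2) (4,0) (4,1) (4,2)] -> total=9
Click 2 (1,2) count=2: revealed 1 new [(1,2)] -> total=10
Click 3 (5,2) count=1: revealed 1 new [(5,2)] -> total=11
Click 4 (2,2) count=2: revealed 0 new [(none)] -> total=11

Answer: ......
..#...
###...
###...
###...
..#...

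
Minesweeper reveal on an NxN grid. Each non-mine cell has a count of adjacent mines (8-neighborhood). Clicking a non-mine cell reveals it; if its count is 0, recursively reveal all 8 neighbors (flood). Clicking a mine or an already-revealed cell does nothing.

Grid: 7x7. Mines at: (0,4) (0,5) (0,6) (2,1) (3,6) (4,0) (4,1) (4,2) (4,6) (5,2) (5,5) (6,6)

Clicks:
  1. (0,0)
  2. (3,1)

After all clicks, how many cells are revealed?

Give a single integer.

Answer: 9

Derivation:
Click 1 (0,0) count=0: revealed 8 new [(0,0) (0,1) (0,2) (0,3) (1,0) (1,1) (1,2) (1,3)] -> total=8
Click 2 (3,1) count=4: revealed 1 new [(3,1)] -> total=9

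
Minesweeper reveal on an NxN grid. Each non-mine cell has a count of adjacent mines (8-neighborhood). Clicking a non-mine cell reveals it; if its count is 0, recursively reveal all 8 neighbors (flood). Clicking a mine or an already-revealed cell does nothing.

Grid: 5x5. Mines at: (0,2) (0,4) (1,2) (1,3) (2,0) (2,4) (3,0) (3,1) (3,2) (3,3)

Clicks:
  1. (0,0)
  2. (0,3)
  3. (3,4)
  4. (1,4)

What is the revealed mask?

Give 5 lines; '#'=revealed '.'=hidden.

Answer: ##.#.
##..#
.....
....#
.....

Derivation:
Click 1 (0,0) count=0: revealed 4 new [(0,0) (0,1) (1,0) (1,1)] -> total=4
Click 2 (0,3) count=4: revealed 1 new [(0,3)] -> total=5
Click 3 (3,4) count=2: revealed 1 new [(3,4)] -> total=6
Click 4 (1,4) count=3: revealed 1 new [(1,4)] -> total=7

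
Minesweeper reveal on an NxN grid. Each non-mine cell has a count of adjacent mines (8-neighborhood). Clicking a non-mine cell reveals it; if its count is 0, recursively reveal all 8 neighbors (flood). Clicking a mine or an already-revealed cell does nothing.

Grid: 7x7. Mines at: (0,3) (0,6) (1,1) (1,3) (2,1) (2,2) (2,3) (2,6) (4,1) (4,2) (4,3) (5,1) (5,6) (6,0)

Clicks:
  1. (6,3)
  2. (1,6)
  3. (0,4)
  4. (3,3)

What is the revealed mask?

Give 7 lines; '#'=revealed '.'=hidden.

Click 1 (6,3) count=0: revealed 8 new [(5,2) (5,3) (5,4) (5,5) (6,2) (6,3) (6,4) (6,5)] -> total=8
Click 2 (1,6) count=2: revealed 1 new [(1,6)] -> total=9
Click 3 (0,4) count=2: revealed 1 new [(0,4)] -> total=10
Click 4 (3,3) count=4: revealed 1 new [(3,3)] -> total=11

Answer: ....#..
......#
.......
...#...
.......
..####.
..####.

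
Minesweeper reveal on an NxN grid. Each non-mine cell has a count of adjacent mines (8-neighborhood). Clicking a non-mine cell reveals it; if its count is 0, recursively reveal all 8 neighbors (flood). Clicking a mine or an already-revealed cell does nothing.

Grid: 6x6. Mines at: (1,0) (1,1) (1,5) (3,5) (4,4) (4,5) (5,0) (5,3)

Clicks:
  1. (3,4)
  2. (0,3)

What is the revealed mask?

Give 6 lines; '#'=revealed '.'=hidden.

Answer: ..###.
..###.
#####.
#####.
####..
......

Derivation:
Click 1 (3,4) count=3: revealed 1 new [(3,4)] -> total=1
Click 2 (0,3) count=0: revealed 19 new [(0,2) (0,3) (0,4) (1,2) (1,3) (1,4) (2,0) (2,1) (2,2) (2,3) (2,4) (3,0) (3,1) (3,2) (3,3) (4,0) (4,1) (4,2) (4,3)] -> total=20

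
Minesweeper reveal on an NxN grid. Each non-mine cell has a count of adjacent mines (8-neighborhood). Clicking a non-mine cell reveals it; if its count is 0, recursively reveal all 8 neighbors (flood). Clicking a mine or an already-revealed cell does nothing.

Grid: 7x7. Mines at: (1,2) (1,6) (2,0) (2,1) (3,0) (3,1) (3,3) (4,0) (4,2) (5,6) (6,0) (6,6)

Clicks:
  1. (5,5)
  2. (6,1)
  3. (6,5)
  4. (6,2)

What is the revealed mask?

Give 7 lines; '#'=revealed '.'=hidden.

Click 1 (5,5) count=2: revealed 1 new [(5,5)] -> total=1
Click 2 (6,1) count=1: revealed 1 new [(6,1)] -> total=2
Click 3 (6,5) count=2: revealed 1 new [(6,5)] -> total=3
Click 4 (6,2) count=0: revealed 10 new [(4,3) (4,4) (4,5) (5,1) (5,2) (5,3) (5,4) (6,2) (6,3) (6,4)] -> total=13

Answer: .......
.......
.......
.......
...###.
.#####.
.#####.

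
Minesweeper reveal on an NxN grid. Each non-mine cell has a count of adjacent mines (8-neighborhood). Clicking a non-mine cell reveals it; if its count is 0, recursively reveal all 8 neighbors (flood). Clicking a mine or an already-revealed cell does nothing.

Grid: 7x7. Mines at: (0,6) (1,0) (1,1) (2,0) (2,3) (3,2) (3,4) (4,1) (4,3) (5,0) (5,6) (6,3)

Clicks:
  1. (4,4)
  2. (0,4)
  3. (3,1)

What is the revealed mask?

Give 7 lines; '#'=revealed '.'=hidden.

Answer: ..####.
..####.
.......
.#.....
....#..
.......
.......

Derivation:
Click 1 (4,4) count=2: revealed 1 new [(4,4)] -> total=1
Click 2 (0,4) count=0: revealed 8 new [(0,2) (0,3) (0,4) (0,5) (1,2) (1,3) (1,4) (1,5)] -> total=9
Click 3 (3,1) count=3: revealed 1 new [(3,1)] -> total=10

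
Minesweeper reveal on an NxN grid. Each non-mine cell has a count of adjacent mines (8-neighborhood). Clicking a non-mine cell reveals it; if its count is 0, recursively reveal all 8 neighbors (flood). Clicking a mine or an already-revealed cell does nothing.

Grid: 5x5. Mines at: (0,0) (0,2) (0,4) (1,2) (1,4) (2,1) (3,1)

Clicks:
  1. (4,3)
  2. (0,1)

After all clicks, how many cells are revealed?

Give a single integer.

Click 1 (4,3) count=0: revealed 9 new [(2,2) (2,3) (2,4) (3,2) (3,3) (3,4) (4,2) (4,3) (4,4)] -> total=9
Click 2 (0,1) count=3: revealed 1 new [(0,1)] -> total=10

Answer: 10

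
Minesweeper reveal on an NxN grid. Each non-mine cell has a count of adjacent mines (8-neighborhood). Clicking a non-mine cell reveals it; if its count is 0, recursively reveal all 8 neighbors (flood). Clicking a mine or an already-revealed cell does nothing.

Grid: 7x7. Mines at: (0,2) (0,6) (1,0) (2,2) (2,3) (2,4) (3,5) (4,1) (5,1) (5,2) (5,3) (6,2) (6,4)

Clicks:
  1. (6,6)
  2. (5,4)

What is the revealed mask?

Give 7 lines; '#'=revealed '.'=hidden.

Click 1 (6,6) count=0: revealed 6 new [(4,5) (4,6) (5,5) (5,6) (6,5) (6,6)] -> total=6
Click 2 (5,4) count=2: revealed 1 new [(5,4)] -> total=7

Answer: .......
.......
.......
.......
.....##
....###
.....##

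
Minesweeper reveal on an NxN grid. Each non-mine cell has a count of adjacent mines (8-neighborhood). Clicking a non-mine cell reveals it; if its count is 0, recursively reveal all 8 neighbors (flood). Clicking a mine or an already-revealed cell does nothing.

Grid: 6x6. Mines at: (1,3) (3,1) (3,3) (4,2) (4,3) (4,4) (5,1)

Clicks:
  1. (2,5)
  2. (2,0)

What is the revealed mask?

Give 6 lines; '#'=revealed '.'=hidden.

Click 1 (2,5) count=0: revealed 8 new [(0,4) (0,5) (1,4) (1,5) (2,4) (2,5) (3,4) (3,5)] -> total=8
Click 2 (2,0) count=1: revealed 1 new [(2,0)] -> total=9

Answer: ....##
....##
#...##
....##
......
......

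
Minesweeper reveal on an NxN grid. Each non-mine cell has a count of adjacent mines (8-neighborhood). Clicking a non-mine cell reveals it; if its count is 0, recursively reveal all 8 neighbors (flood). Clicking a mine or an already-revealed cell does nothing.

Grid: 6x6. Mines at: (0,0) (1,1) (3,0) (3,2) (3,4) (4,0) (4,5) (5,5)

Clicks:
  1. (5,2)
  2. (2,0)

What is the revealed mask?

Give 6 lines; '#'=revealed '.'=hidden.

Answer: ......
......
#.....
......
.####.
.####.

Derivation:
Click 1 (5,2) count=0: revealed 8 new [(4,1) (4,2) (4,3) (4,4) (5,1) (5,2) (5,3) (5,4)] -> total=8
Click 2 (2,0) count=2: revealed 1 new [(2,0)] -> total=9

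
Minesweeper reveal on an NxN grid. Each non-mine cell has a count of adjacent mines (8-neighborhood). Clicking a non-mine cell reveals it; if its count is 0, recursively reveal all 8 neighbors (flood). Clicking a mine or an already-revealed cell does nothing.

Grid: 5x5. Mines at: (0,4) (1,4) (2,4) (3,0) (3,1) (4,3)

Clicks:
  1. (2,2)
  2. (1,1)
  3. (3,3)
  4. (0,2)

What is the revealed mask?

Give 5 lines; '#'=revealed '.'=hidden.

Answer: ####.
####.
####.
...#.
.....

Derivation:
Click 1 (2,2) count=1: revealed 1 new [(2,2)] -> total=1
Click 2 (1,1) count=0: revealed 11 new [(0,0) (0,1) (0,2) (0,3) (1,0) (1,1) (1,2) (1,3) (2,0) (2,1) (2,3)] -> total=12
Click 3 (3,3) count=2: revealed 1 new [(3,3)] -> total=13
Click 4 (0,2) count=0: revealed 0 new [(none)] -> total=13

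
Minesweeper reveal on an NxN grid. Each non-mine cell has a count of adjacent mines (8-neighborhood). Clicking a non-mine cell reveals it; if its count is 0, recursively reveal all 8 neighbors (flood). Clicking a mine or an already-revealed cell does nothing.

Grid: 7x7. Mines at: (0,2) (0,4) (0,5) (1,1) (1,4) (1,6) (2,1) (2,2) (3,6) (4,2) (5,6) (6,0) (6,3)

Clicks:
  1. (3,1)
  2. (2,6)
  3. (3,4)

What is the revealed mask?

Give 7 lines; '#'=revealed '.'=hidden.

Click 1 (3,1) count=3: revealed 1 new [(3,1)] -> total=1
Click 2 (2,6) count=2: revealed 1 new [(2,6)] -> total=2
Click 3 (3,4) count=0: revealed 12 new [(2,3) (2,4) (2,5) (3,3) (3,4) (3,5) (4,3) (4,4) (4,5) (5,3) (5,4) (5,5)] -> total=14

Answer: .......
.......
...####
.#.###.
...###.
...###.
.......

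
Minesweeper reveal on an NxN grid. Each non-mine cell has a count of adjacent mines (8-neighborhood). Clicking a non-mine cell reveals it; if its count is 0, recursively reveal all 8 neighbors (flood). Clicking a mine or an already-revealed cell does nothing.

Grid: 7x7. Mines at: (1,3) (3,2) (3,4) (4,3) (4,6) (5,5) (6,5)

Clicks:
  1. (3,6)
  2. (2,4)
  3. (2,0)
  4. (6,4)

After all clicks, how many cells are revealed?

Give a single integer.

Answer: 26

Derivation:
Click 1 (3,6) count=1: revealed 1 new [(3,6)] -> total=1
Click 2 (2,4) count=2: revealed 1 new [(2,4)] -> total=2
Click 3 (2,0) count=0: revealed 24 new [(0,0) (0,1) (0,2) (1,0) (1,1) (1,2) (2,0) (2,1) (2,2) (3,0) (3,1) (4,0) (4,1) (4,2) (5,0) (5,1) (5,2) (5,3) (5,4) (6,0) (6,1) (6,2) (6,3) (6,4)] -> total=26
Click 4 (6,4) count=2: revealed 0 new [(none)] -> total=26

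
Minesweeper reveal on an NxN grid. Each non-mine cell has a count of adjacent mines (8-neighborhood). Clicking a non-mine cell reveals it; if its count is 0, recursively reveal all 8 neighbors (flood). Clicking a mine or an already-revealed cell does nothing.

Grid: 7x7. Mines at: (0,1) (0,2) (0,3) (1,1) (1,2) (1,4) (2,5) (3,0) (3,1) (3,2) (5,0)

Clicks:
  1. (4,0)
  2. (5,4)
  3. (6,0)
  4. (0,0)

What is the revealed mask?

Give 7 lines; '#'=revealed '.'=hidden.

Answer: #......
.......
.......
...####
#######
.######
#######

Derivation:
Click 1 (4,0) count=3: revealed 1 new [(4,0)] -> total=1
Click 2 (5,4) count=0: revealed 22 new [(3,3) (3,4) (3,5) (3,6) (4,1) (4,2) (4,3) (4,4) (4,5) (4,6) (5,1) (5,2) (5,3) (5,4) (5,5) (5,6) (6,1) (6,2) (6,3) (6,4) (6,5) (6,6)] -> total=23
Click 3 (6,0) count=1: revealed 1 new [(6,0)] -> total=24
Click 4 (0,0) count=2: revealed 1 new [(0,0)] -> total=25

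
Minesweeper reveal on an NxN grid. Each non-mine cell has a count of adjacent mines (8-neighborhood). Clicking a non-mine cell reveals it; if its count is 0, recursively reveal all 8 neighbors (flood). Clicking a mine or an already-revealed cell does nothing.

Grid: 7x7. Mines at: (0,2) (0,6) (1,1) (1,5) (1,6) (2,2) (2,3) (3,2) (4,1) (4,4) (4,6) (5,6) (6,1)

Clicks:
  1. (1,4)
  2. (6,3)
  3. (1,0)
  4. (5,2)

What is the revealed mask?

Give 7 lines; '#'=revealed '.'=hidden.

Answer: .......
#...#..
.......
.......
.......
..####.
..####.

Derivation:
Click 1 (1,4) count=2: revealed 1 new [(1,4)] -> total=1
Click 2 (6,3) count=0: revealed 8 new [(5,2) (5,3) (5,4) (5,5) (6,2) (6,3) (6,4) (6,5)] -> total=9
Click 3 (1,0) count=1: revealed 1 new [(1,0)] -> total=10
Click 4 (5,2) count=2: revealed 0 new [(none)] -> total=10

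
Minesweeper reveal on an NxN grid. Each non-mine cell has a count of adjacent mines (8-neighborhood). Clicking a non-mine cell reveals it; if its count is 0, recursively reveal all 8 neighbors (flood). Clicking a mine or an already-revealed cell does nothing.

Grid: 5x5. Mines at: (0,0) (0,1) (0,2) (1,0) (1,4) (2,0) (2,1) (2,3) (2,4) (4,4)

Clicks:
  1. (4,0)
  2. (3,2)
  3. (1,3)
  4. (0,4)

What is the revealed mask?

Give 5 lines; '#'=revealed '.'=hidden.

Click 1 (4,0) count=0: revealed 8 new [(3,0) (3,1) (3,2) (3,3) (4,0) (4,1) (4,2) (4,3)] -> total=8
Click 2 (3,2) count=2: revealed 0 new [(none)] -> total=8
Click 3 (1,3) count=4: revealed 1 new [(1,3)] -> total=9
Click 4 (0,4) count=1: revealed 1 new [(0,4)] -> total=10

Answer: ....#
...#.
.....
####.
####.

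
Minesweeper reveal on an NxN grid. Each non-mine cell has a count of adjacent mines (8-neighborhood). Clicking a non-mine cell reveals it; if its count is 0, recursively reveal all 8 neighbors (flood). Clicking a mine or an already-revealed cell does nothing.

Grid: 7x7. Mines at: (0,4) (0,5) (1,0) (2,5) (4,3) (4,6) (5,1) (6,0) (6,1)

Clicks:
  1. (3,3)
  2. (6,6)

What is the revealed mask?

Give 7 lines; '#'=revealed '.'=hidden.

Click 1 (3,3) count=1: revealed 1 new [(3,3)] -> total=1
Click 2 (6,6) count=0: revealed 10 new [(5,2) (5,3) (5,4) (5,5) (5,6) (6,2) (6,3) (6,4) (6,5) (6,6)] -> total=11

Answer: .......
.......
.......
...#...
.......
..#####
..#####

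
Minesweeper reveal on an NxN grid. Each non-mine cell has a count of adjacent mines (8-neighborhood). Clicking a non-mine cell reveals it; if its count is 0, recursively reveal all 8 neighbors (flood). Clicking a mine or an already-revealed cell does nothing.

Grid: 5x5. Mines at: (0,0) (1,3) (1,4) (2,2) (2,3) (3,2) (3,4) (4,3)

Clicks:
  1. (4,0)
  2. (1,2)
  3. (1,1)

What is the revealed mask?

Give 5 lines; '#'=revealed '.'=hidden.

Click 1 (4,0) count=0: revealed 8 new [(1,0) (1,1) (2,0) (2,1) (3,0) (3,1) (4,0) (4,1)] -> total=8
Click 2 (1,2) count=3: revealed 1 new [(1,2)] -> total=9
Click 3 (1,1) count=2: revealed 0 new [(none)] -> total=9

Answer: .....
###..
##...
##...
##...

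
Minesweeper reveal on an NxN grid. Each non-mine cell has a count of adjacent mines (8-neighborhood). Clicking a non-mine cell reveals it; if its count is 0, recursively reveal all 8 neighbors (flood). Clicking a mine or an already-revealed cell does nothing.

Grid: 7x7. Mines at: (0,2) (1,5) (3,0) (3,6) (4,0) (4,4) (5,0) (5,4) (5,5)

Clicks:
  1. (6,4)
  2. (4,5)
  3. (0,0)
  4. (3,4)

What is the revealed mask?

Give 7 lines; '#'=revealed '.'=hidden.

Answer: ##.....
##.....
##.....
....#..
.....#.
.......
....#..

Derivation:
Click 1 (6,4) count=2: revealed 1 new [(6,4)] -> total=1
Click 2 (4,5) count=4: revealed 1 new [(4,5)] -> total=2
Click 3 (0,0) count=0: revealed 6 new [(0,0) (0,1) (1,0) (1,1) (2,0) (2,1)] -> total=8
Click 4 (3,4) count=1: revealed 1 new [(3,4)] -> total=9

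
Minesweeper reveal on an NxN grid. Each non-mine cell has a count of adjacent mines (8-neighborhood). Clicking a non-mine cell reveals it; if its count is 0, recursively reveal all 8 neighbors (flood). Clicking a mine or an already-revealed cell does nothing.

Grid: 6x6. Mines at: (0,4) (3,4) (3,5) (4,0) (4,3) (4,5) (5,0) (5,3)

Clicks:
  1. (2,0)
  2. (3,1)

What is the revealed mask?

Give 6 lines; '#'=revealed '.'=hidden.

Answer: ####..
####..
####..
####..
......
......

Derivation:
Click 1 (2,0) count=0: revealed 16 new [(0,0) (0,1) (0,2) (0,3) (1,0) (1,1) (1,2) (1,3) (2,0) (2,1) (2,2) (2,3) (3,0) (3,1) (3,2) (3,3)] -> total=16
Click 2 (3,1) count=1: revealed 0 new [(none)] -> total=16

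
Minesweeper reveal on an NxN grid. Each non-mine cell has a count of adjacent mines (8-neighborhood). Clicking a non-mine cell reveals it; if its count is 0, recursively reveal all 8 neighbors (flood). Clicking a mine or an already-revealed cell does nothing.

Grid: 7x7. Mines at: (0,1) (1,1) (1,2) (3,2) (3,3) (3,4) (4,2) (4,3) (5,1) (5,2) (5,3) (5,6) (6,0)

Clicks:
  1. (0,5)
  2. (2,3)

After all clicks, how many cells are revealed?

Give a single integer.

Answer: 16

Derivation:
Click 1 (0,5) count=0: revealed 16 new [(0,3) (0,4) (0,5) (0,6) (1,3) (1,4) (1,5) (1,6) (2,3) (2,4) (2,5) (2,6) (3,5) (3,6) (4,5) (4,6)] -> total=16
Click 2 (2,3) count=4: revealed 0 new [(none)] -> total=16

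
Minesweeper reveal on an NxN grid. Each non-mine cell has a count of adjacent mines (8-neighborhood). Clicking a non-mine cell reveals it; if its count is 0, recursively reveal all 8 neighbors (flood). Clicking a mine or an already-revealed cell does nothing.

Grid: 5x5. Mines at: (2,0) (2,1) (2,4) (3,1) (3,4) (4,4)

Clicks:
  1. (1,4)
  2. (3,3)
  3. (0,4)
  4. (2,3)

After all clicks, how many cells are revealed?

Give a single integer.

Click 1 (1,4) count=1: revealed 1 new [(1,4)] -> total=1
Click 2 (3,3) count=3: revealed 1 new [(3,3)] -> total=2
Click 3 (0,4) count=0: revealed 9 new [(0,0) (0,1) (0,2) (0,3) (0,4) (1,0) (1,1) (1,2) (1,3)] -> total=11
Click 4 (2,3) count=2: revealed 1 new [(2,3)] -> total=12

Answer: 12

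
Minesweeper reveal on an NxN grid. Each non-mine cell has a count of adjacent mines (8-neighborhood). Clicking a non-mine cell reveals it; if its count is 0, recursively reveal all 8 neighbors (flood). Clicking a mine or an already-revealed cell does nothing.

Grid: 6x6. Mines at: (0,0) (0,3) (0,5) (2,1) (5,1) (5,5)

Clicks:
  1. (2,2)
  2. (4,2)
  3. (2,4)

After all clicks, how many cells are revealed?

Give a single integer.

Click 1 (2,2) count=1: revealed 1 new [(2,2)] -> total=1
Click 2 (4,2) count=1: revealed 1 new [(4,2)] -> total=2
Click 3 (2,4) count=0: revealed 17 new [(1,2) (1,3) (1,4) (1,5) (2,3) (2,4) (2,5) (3,2) (3,3) (3,4) (3,5) (4,3) (4,4) (4,5) (5,2) (5,3) (5,4)] -> total=19

Answer: 19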